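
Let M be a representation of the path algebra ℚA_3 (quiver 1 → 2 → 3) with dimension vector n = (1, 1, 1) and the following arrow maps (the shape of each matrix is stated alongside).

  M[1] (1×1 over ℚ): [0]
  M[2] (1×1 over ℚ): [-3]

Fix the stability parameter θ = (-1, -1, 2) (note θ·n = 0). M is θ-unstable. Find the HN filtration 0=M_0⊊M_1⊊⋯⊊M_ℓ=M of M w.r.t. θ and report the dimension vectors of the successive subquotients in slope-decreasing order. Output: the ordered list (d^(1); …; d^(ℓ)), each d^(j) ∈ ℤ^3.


Interval decomposition of M: I[1,1], I[2,3].
HN type (ℓ=2): μ^(1)=2; μ^(2)=-1

((0, 0, 1); (1, 1, 0))


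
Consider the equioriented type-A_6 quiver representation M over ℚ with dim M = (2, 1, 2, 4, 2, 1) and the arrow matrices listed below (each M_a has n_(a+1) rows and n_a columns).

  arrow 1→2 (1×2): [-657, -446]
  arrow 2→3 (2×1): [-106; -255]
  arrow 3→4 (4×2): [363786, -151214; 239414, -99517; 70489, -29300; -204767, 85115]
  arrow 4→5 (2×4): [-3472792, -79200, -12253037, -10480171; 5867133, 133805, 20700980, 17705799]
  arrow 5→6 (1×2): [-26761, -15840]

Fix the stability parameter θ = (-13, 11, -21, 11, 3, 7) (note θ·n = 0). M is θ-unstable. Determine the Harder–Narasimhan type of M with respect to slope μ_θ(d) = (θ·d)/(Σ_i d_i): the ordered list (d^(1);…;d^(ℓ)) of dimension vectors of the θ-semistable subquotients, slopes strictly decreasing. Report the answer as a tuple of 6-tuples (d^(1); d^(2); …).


Interval decomposition of M: I[1,1], I[1,6], I[3,5], I[4,4]^2.
HN type (ℓ=5): μ^(1)=11; μ^(2)=7; μ^(3)=-5; μ^(4)=-13; μ^(5)=-21

((0, 0, 0, 2, 0, 0); (0, 0, 0, 2, 2, 1); (0, 1, 1, 0, 0, 0); (2, 0, 0, 0, 0, 0); (0, 0, 1, 0, 0, 0))


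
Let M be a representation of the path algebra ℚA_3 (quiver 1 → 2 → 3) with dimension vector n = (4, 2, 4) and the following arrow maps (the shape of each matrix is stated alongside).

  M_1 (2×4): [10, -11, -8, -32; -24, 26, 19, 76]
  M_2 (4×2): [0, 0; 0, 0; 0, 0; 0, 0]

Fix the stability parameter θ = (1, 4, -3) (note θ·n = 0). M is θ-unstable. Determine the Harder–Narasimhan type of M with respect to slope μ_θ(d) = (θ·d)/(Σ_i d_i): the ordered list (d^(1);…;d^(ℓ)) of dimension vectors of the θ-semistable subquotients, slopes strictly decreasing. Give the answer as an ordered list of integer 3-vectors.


Via rank(M_{q-1}∘⋯∘M_p): M ≅ I[1,1]^2, I[1,2]^2, I[3,3]^4.
μ_θ-semistable layers: μ^(1)=4; μ^(2)=1; μ^(3)=-3

((0, 2, 0); (4, 0, 0); (0, 0, 4))


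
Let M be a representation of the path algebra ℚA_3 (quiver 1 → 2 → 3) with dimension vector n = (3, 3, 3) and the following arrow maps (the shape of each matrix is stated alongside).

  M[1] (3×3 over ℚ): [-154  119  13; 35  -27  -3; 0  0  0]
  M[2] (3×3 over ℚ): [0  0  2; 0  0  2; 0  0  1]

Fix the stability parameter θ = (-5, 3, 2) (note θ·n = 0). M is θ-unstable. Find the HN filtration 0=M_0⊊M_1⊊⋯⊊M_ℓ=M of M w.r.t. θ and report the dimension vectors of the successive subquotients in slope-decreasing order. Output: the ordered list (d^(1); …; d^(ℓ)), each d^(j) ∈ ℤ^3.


Interval decomposition of M: I[1,1], I[1,2]^2, I[2,3], I[3,3]^2.
HN type (ℓ=4): μ^(1)=3; μ^(2)=5/2; μ^(3)=2; μ^(4)=-5

((0, 2, 0); (0, 1, 1); (0, 0, 2); (3, 0, 0))


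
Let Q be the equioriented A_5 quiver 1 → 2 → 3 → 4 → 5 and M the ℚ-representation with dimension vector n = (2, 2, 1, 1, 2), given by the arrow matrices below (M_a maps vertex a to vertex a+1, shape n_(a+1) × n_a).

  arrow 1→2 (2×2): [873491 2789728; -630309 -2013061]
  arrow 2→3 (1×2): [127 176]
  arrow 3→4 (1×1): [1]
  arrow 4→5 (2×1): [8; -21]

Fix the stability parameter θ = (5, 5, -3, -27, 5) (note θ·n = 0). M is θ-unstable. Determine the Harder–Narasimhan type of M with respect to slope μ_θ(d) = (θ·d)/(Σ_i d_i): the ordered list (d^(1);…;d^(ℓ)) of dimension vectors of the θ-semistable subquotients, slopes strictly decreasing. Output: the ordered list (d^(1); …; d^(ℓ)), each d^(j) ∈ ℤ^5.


Barcode: M ≅ I[1,2], I[1,5], I[5,5]. HN layers by μ_θ (2 steps, strictly decreasing):
  μ^(1)=5; μ^(2)=-5

((1, 1, 0, 0, 2); (1, 1, 1, 1, 0))


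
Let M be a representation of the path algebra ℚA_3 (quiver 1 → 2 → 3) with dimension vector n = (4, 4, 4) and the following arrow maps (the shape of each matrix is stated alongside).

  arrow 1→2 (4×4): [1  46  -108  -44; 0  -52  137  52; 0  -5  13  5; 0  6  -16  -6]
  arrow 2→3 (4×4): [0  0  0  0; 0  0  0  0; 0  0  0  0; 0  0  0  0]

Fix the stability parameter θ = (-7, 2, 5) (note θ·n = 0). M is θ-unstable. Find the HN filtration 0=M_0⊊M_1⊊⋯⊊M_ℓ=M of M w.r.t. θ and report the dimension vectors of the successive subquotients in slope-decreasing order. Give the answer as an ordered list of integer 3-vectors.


Via rank(M_{q-1}∘⋯∘M_p): M ≅ I[1,1], I[1,2]^3, I[2,2], I[3,3]^4.
μ_θ-semistable layers: μ^(1)=5; μ^(2)=2; μ^(3)=-7

((0, 0, 4); (0, 4, 0); (4, 0, 0))


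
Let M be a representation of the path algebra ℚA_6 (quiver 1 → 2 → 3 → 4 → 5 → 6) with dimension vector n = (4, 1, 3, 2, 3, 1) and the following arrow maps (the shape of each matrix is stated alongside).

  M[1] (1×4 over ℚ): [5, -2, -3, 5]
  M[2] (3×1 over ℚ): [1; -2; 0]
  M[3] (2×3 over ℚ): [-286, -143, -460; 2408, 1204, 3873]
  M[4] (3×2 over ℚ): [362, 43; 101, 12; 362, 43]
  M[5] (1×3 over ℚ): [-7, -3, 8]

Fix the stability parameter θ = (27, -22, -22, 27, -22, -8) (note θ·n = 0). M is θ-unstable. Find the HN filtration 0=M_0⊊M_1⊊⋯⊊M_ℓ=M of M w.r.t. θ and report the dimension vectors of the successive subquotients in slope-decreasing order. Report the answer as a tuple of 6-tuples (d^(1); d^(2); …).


Barcode: M ≅ I[1,1]^3, I[1,3], I[3,5], I[3,6], I[5,5]. HN layers by μ_θ (5 steps, strictly decreasing):
  μ^(1)=27; μ^(2)=5/2; μ^(3)=-1; μ^(4)=-17/3; μ^(5)=-22

((3, 0, 0, 0, 0, 0); (0, 0, 0, 1, 1, 0); (0, 0, 0, 1, 1, 1); (1, 1, 1, 0, 0, 0); (0, 0, 2, 0, 1, 0))


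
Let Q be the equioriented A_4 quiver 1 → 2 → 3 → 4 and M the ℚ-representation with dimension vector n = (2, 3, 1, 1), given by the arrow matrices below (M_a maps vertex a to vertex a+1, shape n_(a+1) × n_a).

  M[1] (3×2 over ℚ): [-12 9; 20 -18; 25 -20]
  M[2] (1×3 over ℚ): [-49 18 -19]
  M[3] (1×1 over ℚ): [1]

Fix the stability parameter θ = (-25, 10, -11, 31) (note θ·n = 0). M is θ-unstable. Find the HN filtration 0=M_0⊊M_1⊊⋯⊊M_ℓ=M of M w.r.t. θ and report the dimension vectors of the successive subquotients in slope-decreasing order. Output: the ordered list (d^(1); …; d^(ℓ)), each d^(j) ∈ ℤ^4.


Via rank(M_{q-1}∘⋯∘M_p): M ≅ I[1,2], I[1,4], I[2,2].
μ_θ-semistable layers: μ^(1)=31; μ^(2)=10; μ^(3)=-1/2; μ^(4)=-25

((0, 0, 0, 1); (0, 2, 0, 0); (0, 1, 1, 0); (2, 0, 0, 0))


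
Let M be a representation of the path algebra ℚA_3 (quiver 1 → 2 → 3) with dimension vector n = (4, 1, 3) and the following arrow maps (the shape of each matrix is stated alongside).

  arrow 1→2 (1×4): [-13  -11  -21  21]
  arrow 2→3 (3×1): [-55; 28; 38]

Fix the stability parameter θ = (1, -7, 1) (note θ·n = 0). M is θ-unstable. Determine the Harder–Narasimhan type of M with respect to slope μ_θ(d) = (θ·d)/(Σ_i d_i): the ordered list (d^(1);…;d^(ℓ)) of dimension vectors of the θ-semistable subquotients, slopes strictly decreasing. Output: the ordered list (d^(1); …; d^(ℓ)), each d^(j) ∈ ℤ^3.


Interval decomposition of M: I[1,1]^3, I[1,3], I[3,3]^2.
HN type (ℓ=2): μ^(1)=1; μ^(2)=-3

((3, 0, 3); (1, 1, 0))


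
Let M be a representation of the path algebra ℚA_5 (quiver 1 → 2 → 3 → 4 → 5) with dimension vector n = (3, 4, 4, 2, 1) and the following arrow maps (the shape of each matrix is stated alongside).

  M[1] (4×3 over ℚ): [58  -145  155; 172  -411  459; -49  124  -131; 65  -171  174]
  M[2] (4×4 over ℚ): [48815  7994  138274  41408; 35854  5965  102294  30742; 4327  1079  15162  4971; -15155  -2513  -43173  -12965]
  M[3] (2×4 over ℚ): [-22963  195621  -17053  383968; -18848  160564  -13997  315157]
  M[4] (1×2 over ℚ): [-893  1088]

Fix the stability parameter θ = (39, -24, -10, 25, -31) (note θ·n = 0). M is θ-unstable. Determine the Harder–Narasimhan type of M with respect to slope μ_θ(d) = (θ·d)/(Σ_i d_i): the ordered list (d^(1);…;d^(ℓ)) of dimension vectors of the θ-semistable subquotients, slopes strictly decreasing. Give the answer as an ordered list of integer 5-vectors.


Interval decomposition of M: I[1,1], I[1,4], I[1,5], I[2,3]^2.
HN type (ℓ=6): μ^(1)=39; μ^(2)=25; μ^(3)=5/3; μ^(4)=-1/5; μ^(5)=-10; μ^(6)=-24

((1, 0, 0, 0, 0); (0, 0, 0, 1, 0); (1, 1, 1, 0, 0); (1, 1, 1, 1, 1); (0, 0, 2, 0, 0); (0, 2, 0, 0, 0))


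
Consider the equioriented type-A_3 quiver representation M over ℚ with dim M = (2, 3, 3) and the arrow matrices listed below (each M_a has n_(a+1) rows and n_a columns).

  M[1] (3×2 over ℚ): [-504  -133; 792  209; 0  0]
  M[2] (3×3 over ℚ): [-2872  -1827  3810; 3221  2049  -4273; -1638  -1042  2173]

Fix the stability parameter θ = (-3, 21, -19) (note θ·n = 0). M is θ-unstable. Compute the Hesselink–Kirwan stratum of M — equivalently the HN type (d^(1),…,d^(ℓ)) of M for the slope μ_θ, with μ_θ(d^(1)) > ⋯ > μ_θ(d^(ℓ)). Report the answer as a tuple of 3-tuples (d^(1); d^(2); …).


Via rank(M_{q-1}∘⋯∘M_p): M ≅ I[1,1], I[1,3], I[2,3]^2.
μ_θ-semistable layers: μ^(1)=1; μ^(2)=-3

((0, 3, 3); (2, 0, 0))


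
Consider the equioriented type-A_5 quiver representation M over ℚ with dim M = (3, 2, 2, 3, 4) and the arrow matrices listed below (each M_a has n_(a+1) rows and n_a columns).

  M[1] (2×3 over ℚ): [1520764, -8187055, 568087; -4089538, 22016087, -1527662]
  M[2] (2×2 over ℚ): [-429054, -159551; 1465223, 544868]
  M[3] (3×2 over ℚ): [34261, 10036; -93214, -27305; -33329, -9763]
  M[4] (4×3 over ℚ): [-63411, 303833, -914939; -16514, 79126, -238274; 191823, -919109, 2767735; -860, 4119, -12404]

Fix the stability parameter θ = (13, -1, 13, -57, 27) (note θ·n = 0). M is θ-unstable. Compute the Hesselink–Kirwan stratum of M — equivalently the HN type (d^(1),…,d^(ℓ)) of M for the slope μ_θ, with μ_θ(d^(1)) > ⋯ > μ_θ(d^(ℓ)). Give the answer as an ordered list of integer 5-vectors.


Via rank(M_{q-1}∘⋯∘M_p): M ≅ I[1,1], I[1,5]^2, I[4,5], I[5,5].
μ_θ-semistable layers: μ^(1)=27; μ^(2)=13; μ^(3)=-8; μ^(4)=-57

((0, 0, 0, 0, 4); (1, 0, 0, 0, 0); (2, 2, 2, 2, 0); (0, 0, 0, 1, 0))


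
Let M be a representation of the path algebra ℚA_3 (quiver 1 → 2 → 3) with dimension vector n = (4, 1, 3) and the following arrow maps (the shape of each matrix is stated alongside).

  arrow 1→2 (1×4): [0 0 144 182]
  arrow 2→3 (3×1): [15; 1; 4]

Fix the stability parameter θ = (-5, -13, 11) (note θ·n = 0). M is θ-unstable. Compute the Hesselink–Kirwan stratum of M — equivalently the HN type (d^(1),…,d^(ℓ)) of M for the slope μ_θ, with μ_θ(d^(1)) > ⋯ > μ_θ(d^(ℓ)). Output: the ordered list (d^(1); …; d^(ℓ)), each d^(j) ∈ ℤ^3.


Interval decomposition of M: I[1,1]^3, I[1,3], I[3,3]^2.
HN type (ℓ=3): μ^(1)=11; μ^(2)=-5; μ^(3)=-9

((0, 0, 3); (3, 0, 0); (1, 1, 0))


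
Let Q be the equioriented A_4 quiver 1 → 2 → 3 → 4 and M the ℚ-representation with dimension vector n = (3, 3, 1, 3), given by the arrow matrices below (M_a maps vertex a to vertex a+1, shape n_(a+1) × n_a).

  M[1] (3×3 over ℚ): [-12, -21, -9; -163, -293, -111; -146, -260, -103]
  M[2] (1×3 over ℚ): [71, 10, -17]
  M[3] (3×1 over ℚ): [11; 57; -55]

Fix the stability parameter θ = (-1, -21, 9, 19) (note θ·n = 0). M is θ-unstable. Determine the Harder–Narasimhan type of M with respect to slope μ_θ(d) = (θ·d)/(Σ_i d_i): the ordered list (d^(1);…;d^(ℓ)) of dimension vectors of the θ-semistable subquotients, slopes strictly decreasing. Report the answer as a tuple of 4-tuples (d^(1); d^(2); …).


Via rank(M_{q-1}∘⋯∘M_p): M ≅ I[1,2]^2, I[1,4], I[4,4]^2.
μ_θ-semistable layers: μ^(1)=19; μ^(2)=9; μ^(3)=-11

((0, 0, 0, 3); (0, 0, 1, 0); (3, 3, 0, 0))


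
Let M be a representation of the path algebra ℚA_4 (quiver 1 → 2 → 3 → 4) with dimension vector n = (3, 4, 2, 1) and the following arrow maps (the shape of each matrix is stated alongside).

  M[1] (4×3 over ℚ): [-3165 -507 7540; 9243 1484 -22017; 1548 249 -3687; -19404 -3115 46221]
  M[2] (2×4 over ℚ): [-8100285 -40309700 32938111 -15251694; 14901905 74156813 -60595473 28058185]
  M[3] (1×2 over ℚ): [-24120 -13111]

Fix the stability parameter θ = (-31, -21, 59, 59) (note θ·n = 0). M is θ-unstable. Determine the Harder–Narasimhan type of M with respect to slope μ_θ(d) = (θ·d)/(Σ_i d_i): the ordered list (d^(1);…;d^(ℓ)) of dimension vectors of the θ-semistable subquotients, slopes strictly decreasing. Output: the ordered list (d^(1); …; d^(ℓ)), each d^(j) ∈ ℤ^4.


Via rank(M_{q-1}∘⋯∘M_p): M ≅ I[1,1], I[1,3], I[1,4], I[2,2]^2.
μ_θ-semistable layers: μ^(1)=59; μ^(2)=-21; μ^(3)=-31

((0, 0, 2, 1); (0, 4, 0, 0); (3, 0, 0, 0))


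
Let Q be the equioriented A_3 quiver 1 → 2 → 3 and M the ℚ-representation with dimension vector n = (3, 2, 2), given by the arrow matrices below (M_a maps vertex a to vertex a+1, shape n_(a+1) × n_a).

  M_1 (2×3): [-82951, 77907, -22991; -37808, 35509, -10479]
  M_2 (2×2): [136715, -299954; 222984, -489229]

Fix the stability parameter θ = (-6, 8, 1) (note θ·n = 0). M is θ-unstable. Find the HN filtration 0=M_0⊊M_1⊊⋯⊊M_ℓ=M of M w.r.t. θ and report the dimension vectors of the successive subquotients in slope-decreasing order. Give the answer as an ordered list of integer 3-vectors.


Interval decomposition of M: I[1,1], I[1,3]^2.
HN type (ℓ=2): μ^(1)=9/2; μ^(2)=-6

((0, 2, 2); (3, 0, 0))


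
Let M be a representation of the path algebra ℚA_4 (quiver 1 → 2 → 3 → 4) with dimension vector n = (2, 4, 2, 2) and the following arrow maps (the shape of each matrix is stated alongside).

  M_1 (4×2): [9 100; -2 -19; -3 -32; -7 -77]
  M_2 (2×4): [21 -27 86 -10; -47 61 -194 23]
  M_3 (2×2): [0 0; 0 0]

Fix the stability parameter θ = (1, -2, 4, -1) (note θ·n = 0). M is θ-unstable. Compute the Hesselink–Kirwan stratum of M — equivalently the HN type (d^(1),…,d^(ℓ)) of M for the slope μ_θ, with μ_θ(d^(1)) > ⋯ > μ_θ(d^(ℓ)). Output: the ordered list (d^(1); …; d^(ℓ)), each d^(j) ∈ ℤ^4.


Via rank(M_{q-1}∘⋯∘M_p): M ≅ I[1,3]^2, I[2,2]^2, I[4,4]^2.
μ_θ-semistable layers: μ^(1)=4; μ^(2)=-1/2; μ^(3)=-1; μ^(4)=-2

((0, 0, 2, 0); (2, 2, 0, 0); (0, 0, 0, 2); (0, 2, 0, 0))


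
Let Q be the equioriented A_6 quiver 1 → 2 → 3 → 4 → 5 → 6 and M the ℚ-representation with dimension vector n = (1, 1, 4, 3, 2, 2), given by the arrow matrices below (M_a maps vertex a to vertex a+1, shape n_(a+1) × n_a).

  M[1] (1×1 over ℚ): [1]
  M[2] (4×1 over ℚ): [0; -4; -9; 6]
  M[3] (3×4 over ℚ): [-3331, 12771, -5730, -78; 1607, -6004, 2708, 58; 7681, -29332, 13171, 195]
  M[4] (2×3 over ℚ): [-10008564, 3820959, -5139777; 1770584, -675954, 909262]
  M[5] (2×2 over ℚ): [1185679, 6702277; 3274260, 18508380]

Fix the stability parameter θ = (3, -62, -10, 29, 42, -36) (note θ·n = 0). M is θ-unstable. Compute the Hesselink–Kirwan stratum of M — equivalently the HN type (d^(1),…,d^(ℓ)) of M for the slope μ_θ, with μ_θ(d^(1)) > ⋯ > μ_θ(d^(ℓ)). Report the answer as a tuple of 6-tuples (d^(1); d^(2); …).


Interval decomposition of M: I[1,6], I[3,3], I[3,4]^2, I[5,5], I[6,6].
HN type (ℓ=6): μ^(1)=42; μ^(2)=29; μ^(3)=35/3; μ^(4)=-10; μ^(5)=-59/2; μ^(6)=-36

((0, 0, 0, 0, 1, 0); (0, 0, 0, 2, 0, 0); (0, 0, 0, 1, 1, 1); (0, 0, 4, 0, 0, 0); (1, 1, 0, 0, 0, 0); (0, 0, 0, 0, 0, 1))


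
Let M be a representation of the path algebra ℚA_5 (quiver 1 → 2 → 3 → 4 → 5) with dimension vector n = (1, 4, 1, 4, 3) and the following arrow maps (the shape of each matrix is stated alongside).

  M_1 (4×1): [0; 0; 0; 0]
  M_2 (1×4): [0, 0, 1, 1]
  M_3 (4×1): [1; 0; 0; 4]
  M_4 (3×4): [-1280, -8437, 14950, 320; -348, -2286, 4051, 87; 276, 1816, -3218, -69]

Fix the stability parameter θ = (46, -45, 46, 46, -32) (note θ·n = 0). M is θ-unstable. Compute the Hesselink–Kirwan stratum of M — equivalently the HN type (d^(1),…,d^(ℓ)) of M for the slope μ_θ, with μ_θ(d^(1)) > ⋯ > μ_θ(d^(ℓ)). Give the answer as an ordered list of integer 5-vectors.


Interval decomposition of M: I[1,1], I[2,2]^3, I[2,4], I[4,5]^3.
HN type (ℓ=3): μ^(1)=46; μ^(2)=7; μ^(3)=-45

((1, 0, 1, 1, 0); (0, 0, 0, 3, 3); (0, 4, 0, 0, 0))


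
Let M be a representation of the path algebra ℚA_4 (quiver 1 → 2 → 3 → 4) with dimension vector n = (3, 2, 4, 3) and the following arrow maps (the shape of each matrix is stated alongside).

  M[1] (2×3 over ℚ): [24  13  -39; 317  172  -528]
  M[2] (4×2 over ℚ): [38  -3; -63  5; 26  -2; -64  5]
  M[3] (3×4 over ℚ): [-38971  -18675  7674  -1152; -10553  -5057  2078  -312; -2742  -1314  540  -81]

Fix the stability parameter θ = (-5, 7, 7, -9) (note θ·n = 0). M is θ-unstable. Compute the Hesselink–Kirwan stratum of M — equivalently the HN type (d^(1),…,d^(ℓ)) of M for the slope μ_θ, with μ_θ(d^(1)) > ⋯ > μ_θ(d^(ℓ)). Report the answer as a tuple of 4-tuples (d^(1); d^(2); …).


Interval decomposition of M: I[1,1], I[1,4]^2, I[3,3]^2, I[4,4].
HN type (ℓ=4): μ^(1)=7; μ^(2)=5/3; μ^(3)=-5; μ^(4)=-9

((0, 0, 2, 0); (0, 2, 2, 2); (3, 0, 0, 0); (0, 0, 0, 1))


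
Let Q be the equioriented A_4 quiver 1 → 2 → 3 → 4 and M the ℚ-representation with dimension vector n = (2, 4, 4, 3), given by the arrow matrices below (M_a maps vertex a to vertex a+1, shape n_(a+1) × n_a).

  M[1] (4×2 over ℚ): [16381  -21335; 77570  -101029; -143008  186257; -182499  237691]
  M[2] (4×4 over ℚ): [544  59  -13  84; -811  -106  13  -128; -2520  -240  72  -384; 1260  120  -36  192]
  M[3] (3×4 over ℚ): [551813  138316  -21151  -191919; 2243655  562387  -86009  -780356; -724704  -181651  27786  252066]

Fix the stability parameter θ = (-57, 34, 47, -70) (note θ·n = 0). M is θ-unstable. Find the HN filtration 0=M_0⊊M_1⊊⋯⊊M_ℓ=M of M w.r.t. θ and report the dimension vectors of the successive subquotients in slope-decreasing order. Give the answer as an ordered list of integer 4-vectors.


Barcode: M ≅ I[1,2], I[1,4], I[2,2], I[2,4], I[3,3], I[3,4]. HN layers by μ_θ (5 steps, strictly decreasing):
  μ^(1)=47; μ^(2)=34; μ^(3)=11/3; μ^(4)=-23/2; μ^(5)=-57

((0, 0, 1, 0); (0, 2, 0, 0); (0, 2, 2, 2); (0, 0, 1, 1); (2, 0, 0, 0))


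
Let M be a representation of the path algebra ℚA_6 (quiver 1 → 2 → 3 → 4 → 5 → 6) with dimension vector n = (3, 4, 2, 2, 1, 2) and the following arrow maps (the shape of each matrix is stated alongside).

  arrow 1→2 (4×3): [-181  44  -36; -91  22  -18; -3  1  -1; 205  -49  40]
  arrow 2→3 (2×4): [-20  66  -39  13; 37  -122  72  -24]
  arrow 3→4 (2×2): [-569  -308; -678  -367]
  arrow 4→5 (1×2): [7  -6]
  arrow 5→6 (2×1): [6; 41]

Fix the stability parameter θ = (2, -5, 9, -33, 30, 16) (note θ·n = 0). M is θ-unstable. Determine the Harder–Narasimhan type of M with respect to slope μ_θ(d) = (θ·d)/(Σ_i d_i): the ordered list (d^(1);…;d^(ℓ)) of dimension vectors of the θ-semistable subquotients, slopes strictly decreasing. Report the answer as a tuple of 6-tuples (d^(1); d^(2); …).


Interval decomposition of M: I[1,2], I[1,4], I[1,6], I[2,2], I[6,6].
HN type (ℓ=5): μ^(1)=23; μ^(2)=16; μ^(3)=-3/2; μ^(4)=-5; μ^(5)=-27/4

((0, 0, 0, 0, 1, 1); (0, 0, 0, 0, 0, 1); (1, 1, 0, 0, 0, 0); (0, 1, 0, 0, 0, 0); (2, 2, 2, 2, 0, 0))


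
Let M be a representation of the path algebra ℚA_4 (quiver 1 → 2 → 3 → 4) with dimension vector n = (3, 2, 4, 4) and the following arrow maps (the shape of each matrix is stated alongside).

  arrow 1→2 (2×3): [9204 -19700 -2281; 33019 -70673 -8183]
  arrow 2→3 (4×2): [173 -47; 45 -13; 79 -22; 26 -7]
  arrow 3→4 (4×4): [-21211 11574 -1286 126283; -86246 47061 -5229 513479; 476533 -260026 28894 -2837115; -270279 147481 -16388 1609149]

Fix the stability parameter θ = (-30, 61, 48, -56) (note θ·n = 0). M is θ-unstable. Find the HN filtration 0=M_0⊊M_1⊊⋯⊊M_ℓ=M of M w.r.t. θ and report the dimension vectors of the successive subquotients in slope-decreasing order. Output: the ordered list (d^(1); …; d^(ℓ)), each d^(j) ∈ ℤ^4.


Barcode: M ≅ I[1,1], I[1,4]^2, I[3,4]^2. HN layers by μ_θ (3 steps, strictly decreasing):
  μ^(1)=53/3; μ^(2)=-4; μ^(3)=-30

((0, 2, 2, 2); (0, 0, 2, 2); (3, 0, 0, 0))


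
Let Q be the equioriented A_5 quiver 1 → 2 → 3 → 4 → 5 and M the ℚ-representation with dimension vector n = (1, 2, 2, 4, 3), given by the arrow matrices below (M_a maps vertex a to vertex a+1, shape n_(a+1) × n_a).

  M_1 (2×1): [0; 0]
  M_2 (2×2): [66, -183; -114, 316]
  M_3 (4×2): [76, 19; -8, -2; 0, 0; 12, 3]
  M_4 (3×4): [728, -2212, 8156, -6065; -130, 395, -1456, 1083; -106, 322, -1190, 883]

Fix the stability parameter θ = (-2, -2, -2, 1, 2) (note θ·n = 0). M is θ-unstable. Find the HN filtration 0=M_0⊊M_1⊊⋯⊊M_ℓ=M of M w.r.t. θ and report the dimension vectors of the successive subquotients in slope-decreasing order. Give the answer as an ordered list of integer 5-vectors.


Barcode: M ≅ I[1,1], I[2,3], I[2,5], I[4,4], I[4,5]^2. HN layers by μ_θ (3 steps, strictly decreasing):
  μ^(1)=2; μ^(2)=1; μ^(3)=-2

((0, 0, 0, 0, 3); (0, 0, 0, 4, 0); (1, 2, 2, 0, 0))


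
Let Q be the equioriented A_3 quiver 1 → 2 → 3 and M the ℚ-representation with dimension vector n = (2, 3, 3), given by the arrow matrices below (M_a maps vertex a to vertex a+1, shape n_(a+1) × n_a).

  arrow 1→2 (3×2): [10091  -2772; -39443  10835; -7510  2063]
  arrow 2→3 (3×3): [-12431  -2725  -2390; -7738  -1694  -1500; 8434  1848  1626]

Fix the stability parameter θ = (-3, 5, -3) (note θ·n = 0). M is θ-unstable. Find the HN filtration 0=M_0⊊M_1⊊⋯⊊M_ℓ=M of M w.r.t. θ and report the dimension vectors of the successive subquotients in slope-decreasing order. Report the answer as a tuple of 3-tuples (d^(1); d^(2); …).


Barcode: M ≅ I[1,3]^2, I[2,3]. HN layers by μ_θ (2 steps, strictly decreasing):
  μ^(1)=1; μ^(2)=-3

((0, 3, 3); (2, 0, 0))


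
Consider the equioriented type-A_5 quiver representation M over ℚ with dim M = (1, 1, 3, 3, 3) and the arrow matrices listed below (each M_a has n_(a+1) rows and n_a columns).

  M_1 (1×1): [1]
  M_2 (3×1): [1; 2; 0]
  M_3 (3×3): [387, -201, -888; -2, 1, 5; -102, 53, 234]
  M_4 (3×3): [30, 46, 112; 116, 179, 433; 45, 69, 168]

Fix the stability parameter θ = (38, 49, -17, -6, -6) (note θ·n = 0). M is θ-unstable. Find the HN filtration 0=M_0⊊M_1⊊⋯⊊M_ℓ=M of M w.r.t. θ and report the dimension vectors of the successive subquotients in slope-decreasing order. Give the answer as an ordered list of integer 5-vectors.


Via rank(M_{q-1}∘⋯∘M_p): M ≅ I[1,5], I[3,4], I[3,5], I[5,5].
μ_θ-semistable layers: μ^(1)=58/5; μ^(2)=-6; μ^(3)=-17

((1, 1, 1, 1, 1); (0, 0, 0, 2, 2); (0, 0, 2, 0, 0))


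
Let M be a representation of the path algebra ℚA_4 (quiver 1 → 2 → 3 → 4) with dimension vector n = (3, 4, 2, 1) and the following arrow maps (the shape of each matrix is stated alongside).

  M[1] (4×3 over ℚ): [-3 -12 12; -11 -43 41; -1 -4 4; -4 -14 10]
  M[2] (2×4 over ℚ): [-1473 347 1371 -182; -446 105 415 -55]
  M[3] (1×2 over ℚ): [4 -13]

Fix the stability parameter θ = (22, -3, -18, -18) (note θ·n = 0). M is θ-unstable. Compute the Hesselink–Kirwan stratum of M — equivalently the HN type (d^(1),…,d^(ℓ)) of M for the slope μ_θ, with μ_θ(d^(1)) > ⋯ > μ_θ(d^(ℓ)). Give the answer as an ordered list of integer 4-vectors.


Interval decomposition of M: I[1,1], I[1,3], I[1,4], I[2,2]^2.
HN type (ℓ=4): μ^(1)=22; μ^(2)=1/3; μ^(3)=-3; μ^(4)=-17/4

((1, 0, 0, 0); (1, 1, 1, 0); (0, 2, 0, 0); (1, 1, 1, 1))


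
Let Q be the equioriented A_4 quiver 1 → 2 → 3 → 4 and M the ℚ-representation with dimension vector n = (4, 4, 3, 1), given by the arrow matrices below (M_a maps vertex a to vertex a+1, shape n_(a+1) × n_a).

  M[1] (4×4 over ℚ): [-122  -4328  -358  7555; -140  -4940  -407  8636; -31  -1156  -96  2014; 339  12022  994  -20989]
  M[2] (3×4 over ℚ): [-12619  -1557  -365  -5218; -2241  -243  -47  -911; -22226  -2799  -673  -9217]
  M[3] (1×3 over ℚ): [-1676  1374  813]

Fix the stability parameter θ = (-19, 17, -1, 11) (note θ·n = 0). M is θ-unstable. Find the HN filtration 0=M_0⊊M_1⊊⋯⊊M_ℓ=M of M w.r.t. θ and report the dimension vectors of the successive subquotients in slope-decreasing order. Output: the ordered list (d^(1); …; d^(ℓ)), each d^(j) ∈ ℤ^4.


Via rank(M_{q-1}∘⋯∘M_p): M ≅ I[1,2], I[1,3]^2, I[1,4].
μ_θ-semistable layers: μ^(1)=17; μ^(2)=11; μ^(3)=8; μ^(4)=-19

((0, 1, 0, 0); (0, 0, 0, 1); (0, 3, 3, 0); (4, 0, 0, 0))


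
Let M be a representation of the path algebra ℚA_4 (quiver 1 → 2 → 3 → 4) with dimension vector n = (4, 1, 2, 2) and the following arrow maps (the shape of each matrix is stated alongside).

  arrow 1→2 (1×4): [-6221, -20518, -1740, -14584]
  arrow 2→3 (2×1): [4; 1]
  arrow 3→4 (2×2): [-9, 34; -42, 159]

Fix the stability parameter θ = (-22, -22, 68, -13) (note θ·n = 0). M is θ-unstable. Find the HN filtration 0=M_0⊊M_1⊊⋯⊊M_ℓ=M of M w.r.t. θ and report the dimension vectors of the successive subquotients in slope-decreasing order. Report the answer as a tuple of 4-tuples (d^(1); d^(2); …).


Interval decomposition of M: I[1,1]^3, I[1,4], I[3,4].
HN type (ℓ=2): μ^(1)=55/2; μ^(2)=-22

((0, 0, 2, 2); (4, 1, 0, 0))


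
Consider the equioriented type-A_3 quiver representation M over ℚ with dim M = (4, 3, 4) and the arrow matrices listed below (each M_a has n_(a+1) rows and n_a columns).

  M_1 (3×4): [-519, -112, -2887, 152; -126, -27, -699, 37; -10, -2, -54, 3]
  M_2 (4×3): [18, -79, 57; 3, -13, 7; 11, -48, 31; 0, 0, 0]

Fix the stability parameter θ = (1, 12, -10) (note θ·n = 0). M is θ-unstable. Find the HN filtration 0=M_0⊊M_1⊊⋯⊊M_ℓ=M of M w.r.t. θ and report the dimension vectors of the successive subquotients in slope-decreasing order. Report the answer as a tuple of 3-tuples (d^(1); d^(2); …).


Barcode: M ≅ I[1,1], I[1,3]^3, I[3,3]. HN layers by μ_θ (2 steps, strictly decreasing):
  μ^(1)=1; μ^(2)=-10

((4, 3, 3); (0, 0, 1))


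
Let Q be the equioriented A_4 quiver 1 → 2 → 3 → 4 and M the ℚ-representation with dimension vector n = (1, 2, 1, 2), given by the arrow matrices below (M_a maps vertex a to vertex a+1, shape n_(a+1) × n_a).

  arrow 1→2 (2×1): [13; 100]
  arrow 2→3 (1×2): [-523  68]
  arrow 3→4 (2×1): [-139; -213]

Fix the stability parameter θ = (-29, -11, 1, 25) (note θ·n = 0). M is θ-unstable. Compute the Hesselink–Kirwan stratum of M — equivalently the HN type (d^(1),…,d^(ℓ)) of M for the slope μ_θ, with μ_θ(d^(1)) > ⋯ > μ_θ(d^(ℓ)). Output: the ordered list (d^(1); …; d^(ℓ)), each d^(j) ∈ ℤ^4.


Via rank(M_{q-1}∘⋯∘M_p): M ≅ I[1,4], I[2,2], I[4,4].
μ_θ-semistable layers: μ^(1)=25; μ^(2)=1; μ^(3)=-11; μ^(4)=-29

((0, 0, 0, 2); (0, 0, 1, 0); (0, 2, 0, 0); (1, 0, 0, 0))


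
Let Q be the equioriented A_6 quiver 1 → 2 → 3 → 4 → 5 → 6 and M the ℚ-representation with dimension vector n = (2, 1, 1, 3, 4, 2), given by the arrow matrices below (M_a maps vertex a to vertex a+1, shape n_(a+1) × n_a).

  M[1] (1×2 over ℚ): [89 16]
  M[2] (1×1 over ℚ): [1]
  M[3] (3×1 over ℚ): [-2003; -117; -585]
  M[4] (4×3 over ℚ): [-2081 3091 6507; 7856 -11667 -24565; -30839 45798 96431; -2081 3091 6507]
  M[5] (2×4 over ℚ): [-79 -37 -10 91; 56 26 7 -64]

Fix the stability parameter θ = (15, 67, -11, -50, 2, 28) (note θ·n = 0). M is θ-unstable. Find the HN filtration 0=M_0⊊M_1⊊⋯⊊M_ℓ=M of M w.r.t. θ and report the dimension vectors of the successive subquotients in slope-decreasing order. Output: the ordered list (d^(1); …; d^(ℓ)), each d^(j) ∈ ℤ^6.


Barcode: M ≅ I[1,1], I[1,5], I[4,6]^2, I[5,5]. HN layers by μ_θ (5 steps, strictly decreasing):
  μ^(1)=28; μ^(2)=15; μ^(3)=23/5; μ^(4)=2; μ^(5)=-50

((0, 0, 0, 0, 0, 2); (1, 0, 0, 0, 0, 0); (1, 1, 1, 1, 1, 0); (0, 0, 0, 0, 3, 0); (0, 0, 0, 2, 0, 0))


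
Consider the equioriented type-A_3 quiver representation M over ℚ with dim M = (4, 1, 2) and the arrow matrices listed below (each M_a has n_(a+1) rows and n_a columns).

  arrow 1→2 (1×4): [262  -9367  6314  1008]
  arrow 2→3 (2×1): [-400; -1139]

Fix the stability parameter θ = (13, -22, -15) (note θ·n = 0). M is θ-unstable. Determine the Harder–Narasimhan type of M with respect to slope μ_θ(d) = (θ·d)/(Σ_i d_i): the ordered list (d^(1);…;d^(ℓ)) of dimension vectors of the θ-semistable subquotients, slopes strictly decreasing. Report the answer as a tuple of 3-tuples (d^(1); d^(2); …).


Barcode: M ≅ I[1,1]^3, I[1,3], I[3,3]. HN layers by μ_θ (3 steps, strictly decreasing):
  μ^(1)=13; μ^(2)=-8; μ^(3)=-15

((3, 0, 0); (1, 1, 1); (0, 0, 1))


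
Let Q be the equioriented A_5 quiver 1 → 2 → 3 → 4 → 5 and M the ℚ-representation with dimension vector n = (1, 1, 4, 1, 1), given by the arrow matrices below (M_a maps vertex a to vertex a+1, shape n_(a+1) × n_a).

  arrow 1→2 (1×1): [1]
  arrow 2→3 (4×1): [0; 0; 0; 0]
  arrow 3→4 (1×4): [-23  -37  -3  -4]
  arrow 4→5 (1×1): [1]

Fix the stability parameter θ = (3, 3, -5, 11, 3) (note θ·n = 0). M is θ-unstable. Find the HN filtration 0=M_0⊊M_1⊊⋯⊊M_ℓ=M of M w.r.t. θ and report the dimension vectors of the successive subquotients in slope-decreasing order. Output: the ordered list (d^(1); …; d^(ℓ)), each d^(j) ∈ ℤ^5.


Interval decomposition of M: I[1,2], I[3,3]^3, I[3,5].
HN type (ℓ=3): μ^(1)=7; μ^(2)=3; μ^(3)=-5

((0, 0, 0, 1, 1); (1, 1, 0, 0, 0); (0, 0, 4, 0, 0))


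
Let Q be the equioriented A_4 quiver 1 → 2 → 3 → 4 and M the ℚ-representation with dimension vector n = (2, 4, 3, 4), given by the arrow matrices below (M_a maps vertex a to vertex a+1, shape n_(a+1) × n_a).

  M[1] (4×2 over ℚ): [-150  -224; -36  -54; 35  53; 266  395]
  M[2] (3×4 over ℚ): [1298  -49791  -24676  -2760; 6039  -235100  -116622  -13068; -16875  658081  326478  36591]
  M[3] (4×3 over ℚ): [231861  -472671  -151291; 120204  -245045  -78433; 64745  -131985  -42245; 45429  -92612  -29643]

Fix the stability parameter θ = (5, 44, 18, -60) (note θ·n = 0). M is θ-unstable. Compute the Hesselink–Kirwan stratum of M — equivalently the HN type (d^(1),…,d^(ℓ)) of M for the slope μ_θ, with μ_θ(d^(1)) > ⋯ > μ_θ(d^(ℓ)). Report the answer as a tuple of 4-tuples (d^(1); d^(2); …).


Interval decomposition of M: I[1,2], I[1,4], I[2,4]^2, I[4,4].
HN type (ℓ=5): μ^(1)=44; μ^(2)=5; μ^(3)=7/4; μ^(4)=2/3; μ^(5)=-60

((0, 1, 0, 0); (1, 0, 0, 0); (1, 1, 1, 1); (0, 2, 2, 2); (0, 0, 0, 1))


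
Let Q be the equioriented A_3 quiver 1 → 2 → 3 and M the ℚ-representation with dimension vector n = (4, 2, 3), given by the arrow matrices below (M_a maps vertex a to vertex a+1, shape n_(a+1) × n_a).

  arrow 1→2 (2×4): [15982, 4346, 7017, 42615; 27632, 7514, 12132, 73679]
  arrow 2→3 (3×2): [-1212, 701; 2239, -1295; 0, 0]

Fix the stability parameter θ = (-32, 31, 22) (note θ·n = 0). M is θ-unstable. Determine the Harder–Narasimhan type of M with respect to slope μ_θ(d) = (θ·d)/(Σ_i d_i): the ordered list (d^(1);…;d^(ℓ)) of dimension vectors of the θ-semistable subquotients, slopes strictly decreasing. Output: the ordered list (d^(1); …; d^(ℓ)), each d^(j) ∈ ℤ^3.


Via rank(M_{q-1}∘⋯∘M_p): M ≅ I[1,1]^2, I[1,3]^2, I[3,3].
μ_θ-semistable layers: μ^(1)=53/2; μ^(2)=22; μ^(3)=-32

((0, 2, 2); (0, 0, 1); (4, 0, 0))


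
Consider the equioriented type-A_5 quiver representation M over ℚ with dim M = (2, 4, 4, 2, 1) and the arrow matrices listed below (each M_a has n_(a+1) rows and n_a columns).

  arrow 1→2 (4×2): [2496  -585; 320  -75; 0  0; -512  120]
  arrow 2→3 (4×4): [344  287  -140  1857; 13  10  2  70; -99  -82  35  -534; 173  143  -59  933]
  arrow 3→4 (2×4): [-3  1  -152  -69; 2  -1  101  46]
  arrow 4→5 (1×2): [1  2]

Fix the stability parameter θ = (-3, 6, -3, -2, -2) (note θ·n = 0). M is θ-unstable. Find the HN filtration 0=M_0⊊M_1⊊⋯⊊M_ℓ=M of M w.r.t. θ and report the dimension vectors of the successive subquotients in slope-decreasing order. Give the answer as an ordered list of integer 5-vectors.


Via rank(M_{q-1}∘⋯∘M_p): M ≅ I[1,1], I[1,5], I[2,3]^2, I[2,4].
μ_θ-semistable layers: μ^(1)=3/2; μ^(2)=1/3; μ^(3)=-1/4; μ^(4)=-3

((0, 2, 2, 0, 0); (0, 1, 1, 1, 0); (0, 1, 1, 1, 1); (2, 0, 0, 0, 0))


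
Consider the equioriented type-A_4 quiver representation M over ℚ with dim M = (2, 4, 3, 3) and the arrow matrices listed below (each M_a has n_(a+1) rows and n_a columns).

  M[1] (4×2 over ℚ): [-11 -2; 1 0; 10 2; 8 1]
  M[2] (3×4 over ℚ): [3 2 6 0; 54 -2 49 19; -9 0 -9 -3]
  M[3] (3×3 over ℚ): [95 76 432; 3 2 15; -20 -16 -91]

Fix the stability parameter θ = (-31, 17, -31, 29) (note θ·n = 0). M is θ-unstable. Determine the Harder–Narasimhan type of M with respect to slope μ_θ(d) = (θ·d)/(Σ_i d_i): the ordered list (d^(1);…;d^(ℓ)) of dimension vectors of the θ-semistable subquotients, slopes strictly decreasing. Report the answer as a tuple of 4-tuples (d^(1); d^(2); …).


Barcode: M ≅ I[1,4]^2, I[2,2], I[2,4]. HN layers by μ_θ (4 steps, strictly decreasing):
  μ^(1)=29; μ^(2)=17; μ^(3)=-7; μ^(4)=-31

((0, 0, 0, 3); (0, 1, 0, 0); (0, 3, 3, 0); (2, 0, 0, 0))


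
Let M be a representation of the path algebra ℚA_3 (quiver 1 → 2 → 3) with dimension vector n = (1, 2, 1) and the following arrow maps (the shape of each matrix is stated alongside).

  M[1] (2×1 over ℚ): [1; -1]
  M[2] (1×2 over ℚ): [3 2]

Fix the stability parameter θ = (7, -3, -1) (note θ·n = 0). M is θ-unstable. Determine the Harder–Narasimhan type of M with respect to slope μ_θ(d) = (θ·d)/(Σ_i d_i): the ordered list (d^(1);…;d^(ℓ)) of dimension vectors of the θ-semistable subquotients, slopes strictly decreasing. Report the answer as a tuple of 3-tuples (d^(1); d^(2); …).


Via rank(M_{q-1}∘⋯∘M_p): M ≅ I[1,3], I[2,2].
μ_θ-semistable layers: μ^(1)=1; μ^(2)=-3

((1, 1, 1); (0, 1, 0))


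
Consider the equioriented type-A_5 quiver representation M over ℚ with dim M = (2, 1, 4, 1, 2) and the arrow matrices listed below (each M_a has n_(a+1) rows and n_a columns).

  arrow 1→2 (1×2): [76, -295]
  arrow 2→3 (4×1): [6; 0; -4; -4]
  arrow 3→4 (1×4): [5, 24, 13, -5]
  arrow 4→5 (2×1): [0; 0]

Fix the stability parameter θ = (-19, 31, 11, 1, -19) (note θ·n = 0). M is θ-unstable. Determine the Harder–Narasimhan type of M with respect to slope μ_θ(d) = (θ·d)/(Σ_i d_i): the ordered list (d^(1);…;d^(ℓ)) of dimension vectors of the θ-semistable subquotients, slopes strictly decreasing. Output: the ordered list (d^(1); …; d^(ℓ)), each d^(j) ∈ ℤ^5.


Barcode: M ≅ I[1,1], I[1,4], I[3,3]^3, I[5,5]^2. HN layers by μ_θ (3 steps, strictly decreasing):
  μ^(1)=43/3; μ^(2)=11; μ^(3)=-19

((0, 1, 1, 1, 0); (0, 0, 3, 0, 0); (2, 0, 0, 0, 2))


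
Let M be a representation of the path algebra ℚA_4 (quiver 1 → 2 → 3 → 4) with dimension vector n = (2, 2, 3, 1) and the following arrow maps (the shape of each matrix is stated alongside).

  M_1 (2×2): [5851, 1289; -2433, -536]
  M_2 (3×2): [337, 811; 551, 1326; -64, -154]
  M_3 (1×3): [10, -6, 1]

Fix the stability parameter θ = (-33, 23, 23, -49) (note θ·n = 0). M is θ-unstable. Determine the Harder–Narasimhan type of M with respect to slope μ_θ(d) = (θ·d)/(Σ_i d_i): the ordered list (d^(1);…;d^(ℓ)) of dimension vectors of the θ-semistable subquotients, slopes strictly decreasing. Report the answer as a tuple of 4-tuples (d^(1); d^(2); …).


Via rank(M_{q-1}∘⋯∘M_p): M ≅ I[1,3]^2, I[3,4].
μ_θ-semistable layers: μ^(1)=23; μ^(2)=-13; μ^(3)=-33

((0, 2, 2, 0); (0, 0, 1, 1); (2, 0, 0, 0))


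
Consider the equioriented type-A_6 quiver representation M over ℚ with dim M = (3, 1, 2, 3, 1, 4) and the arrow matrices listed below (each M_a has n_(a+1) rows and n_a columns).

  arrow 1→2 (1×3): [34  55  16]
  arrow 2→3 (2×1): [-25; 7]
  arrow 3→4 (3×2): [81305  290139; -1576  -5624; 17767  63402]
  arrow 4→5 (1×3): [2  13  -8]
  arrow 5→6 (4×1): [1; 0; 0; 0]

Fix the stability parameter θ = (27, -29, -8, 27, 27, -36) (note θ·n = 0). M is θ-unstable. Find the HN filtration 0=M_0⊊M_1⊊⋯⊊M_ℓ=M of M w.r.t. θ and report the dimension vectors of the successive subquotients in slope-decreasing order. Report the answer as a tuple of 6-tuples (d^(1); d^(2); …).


Interval decomposition of M: I[1,1]^2, I[1,4], I[3,6], I[4,4], I[6,6]^3.
HN type (ℓ=5): μ^(1)=27; μ^(2)=6; μ^(3)=-10/3; μ^(4)=-8; μ^(5)=-36

((2, 0, 0, 2, 0, 0); (0, 0, 0, 1, 1, 1); (1, 1, 1, 0, 0, 0); (0, 0, 1, 0, 0, 0); (0, 0, 0, 0, 0, 3))


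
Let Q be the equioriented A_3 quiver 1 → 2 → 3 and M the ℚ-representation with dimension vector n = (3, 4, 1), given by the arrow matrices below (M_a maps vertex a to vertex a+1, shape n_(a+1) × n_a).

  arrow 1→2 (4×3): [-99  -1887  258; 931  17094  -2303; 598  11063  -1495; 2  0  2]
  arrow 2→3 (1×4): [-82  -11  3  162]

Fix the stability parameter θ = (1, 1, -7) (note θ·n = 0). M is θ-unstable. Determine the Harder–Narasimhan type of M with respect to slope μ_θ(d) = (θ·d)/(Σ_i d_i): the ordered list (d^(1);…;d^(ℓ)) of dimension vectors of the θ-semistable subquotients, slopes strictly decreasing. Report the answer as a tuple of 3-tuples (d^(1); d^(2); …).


Via rank(M_{q-1}∘⋯∘M_p): M ≅ I[1,1], I[1,2], I[1,3], I[2,2]^2.
μ_θ-semistable layers: μ^(1)=1; μ^(2)=-5/3

((2, 3, 0); (1, 1, 1))


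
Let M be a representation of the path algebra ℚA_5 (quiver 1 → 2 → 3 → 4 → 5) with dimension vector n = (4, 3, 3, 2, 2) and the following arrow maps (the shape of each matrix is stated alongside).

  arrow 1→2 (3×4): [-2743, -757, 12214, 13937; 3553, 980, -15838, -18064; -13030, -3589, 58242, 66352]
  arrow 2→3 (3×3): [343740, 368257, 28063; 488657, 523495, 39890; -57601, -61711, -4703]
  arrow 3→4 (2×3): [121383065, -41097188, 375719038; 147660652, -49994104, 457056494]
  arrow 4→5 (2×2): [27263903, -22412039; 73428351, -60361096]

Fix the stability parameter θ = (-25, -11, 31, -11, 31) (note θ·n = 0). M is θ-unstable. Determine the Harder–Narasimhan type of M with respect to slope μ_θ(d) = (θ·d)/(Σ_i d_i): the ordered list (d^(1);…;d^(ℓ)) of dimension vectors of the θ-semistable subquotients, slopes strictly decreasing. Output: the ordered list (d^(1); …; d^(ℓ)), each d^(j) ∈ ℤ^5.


Barcode: M ≅ I[1,1], I[1,3], I[1,5]^2. HN layers by μ_θ (4 steps, strictly decreasing):
  μ^(1)=31; μ^(2)=10; μ^(3)=-11; μ^(4)=-25

((0, 0, 1, 0, 2); (0, 0, 2, 2, 0); (0, 3, 0, 0, 0); (4, 0, 0, 0, 0))


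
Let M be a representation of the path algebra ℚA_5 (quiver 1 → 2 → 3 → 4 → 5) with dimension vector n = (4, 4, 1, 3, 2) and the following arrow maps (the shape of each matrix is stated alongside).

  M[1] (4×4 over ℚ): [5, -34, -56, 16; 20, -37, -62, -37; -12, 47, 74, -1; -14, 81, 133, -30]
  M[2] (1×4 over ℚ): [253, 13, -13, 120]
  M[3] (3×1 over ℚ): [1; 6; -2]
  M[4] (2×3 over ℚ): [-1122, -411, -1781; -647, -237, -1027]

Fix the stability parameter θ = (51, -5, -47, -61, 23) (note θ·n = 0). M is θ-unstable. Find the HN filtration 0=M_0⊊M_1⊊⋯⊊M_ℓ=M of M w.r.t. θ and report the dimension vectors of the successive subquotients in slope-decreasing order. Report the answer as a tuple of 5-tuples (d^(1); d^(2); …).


Interval decomposition of M: I[1,1], I[1,2]^2, I[1,5], I[2,2], I[4,4], I[4,5].
HN type (ℓ=5): μ^(1)=51; μ^(2)=23; μ^(3)=-5; μ^(4)=-31/2; μ^(5)=-61

((1, 0, 0, 0, 0); (2, 2, 0, 0, 2); (0, 1, 0, 0, 0); (1, 1, 1, 1, 0); (0, 0, 0, 2, 0))
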